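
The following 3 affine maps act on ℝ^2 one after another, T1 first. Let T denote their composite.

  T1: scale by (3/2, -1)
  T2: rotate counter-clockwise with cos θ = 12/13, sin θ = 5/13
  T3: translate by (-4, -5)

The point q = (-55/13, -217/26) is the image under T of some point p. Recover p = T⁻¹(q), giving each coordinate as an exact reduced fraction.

T1 = [3/2 0 0; 0 -1 0; 0 0 1]
T2·T1 = [18/13 5/13 0; 15/26 -12/13 0; 0 0 1]
T3·…·T1 = [18/13 5/13 -4; 15/26 -12/13 -5; 0 0 1]
det M = -3/2; M⁻¹ = [8/13 10/39 146/39; 5/13 -12/13 -40/13; 0 0 1]
M⁻¹ · (-55/13, -217/26)ᵀ = (-1, 3)ᵀ

p = (-1, 3)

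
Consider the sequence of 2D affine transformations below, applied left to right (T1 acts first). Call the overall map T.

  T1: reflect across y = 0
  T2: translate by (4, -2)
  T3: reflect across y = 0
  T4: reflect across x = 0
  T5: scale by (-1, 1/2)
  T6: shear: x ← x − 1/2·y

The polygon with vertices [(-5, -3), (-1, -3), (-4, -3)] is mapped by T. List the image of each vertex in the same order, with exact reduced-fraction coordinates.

image vertices: (-3/4, -1/2), (13/4, -1/2), (1/4, -1/2)

T1 reflect across y = 0: (-5, -3) → (-5, 3); (-1, -3) → (-1, 3); (-4, -3) → (-4, 3)
T2 translate by (4, -2): (-5, 3) → (-1, 1); (-1, 3) → (3, 1); (-4, 3) → (0, 1)
T3 reflect across y = 0: (-1, 1) → (-1, -1); (3, 1) → (3, -1); (0, 1) → (0, -1)
T4 reflect across x = 0: (-1, -1) → (1, -1); (3, -1) → (-3, -1); (0, -1) → (0, -1)
T5 scale by (-1, 1/2): (1, -1) → (-1, -1/2); (-3, -1) → (3, -1/2); (0, -1) → (0, -1/2)
T6 shear: x ← x − 1/2·y: (-1, -1/2) → (-3/4, -1/2); (3, -1/2) → (13/4, -1/2); (0, -1/2) → (1/4, -1/2)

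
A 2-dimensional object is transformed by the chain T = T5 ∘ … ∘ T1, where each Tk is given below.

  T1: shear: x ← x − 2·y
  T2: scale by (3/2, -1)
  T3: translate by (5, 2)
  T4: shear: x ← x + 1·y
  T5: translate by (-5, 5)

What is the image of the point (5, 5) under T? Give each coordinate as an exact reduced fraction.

T1 shear: x ← x − 2·y: (5, 5) → (-5, 5)
T2 scale by (3/2, -1): (-5, 5) → (-15/2, -5)
T3 translate by (5, 2): (-15/2, -5) → (-5/2, -3)
T4 shear: x ← x + 1·y: (-5/2, -3) → (-11/2, -3)
T5 translate by (-5, 5): (-11/2, -3) → (-21/2, 2)

T(p) = (-21/2, 2)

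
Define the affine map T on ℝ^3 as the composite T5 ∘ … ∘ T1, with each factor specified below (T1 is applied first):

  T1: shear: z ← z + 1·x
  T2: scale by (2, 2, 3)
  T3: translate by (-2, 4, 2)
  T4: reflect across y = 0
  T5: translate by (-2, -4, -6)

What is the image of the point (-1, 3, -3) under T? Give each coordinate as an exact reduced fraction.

T(p) = (-6, -14, -16)

T1 shear: z ← z + 1·x: (-1, 3, -3) → (-1, 3, -4)
T2 scale by (2, 2, 3): (-1, 3, -4) → (-2, 6, -12)
T3 translate by (-2, 4, 2): (-2, 6, -12) → (-4, 10, -10)
T4 reflect across y = 0: (-4, 10, -10) → (-4, -10, -10)
T5 translate by (-2, -4, -6): (-4, -10, -10) → (-6, -14, -16)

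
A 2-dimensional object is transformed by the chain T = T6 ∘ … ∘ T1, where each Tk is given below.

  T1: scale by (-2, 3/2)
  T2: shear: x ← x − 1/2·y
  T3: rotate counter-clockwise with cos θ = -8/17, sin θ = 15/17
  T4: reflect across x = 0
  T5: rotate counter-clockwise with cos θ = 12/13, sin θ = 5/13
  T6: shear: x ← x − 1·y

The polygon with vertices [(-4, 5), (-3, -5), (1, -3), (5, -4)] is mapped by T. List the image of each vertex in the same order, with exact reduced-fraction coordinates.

image vertices: (3847/884, 1555/442), (-14991/884, 4605/442), (-349/68, 23/34), (-53/221, -1414/221)

T1 scale by (-2, 3/2): (-4, 5) → (8, 15/2); (-3, -5) → (6, -15/2); (1, -3) → (-2, -9/2); (5, -4) → (-10, -6)
T2 shear: x ← x − 1/2·y: (8, 15/2) → (17/4, 15/2); (6, -15/2) → (39/4, -15/2); (-2, -9/2) → (1/4, -9/2); (-10, -6) → (-7, -6)
T3 rotate counter-clockwise with cos θ = -8/17, sin θ = 15/17: (17/4, 15/2) → (-293/34, 15/68); (39/4, -15/2) → (69/34, 825/68); (1/4, -9/2) → (131/34, 159/68); (-7, -6) → (146/17, -57/17)
T4 reflect across x = 0: (-293/34, 15/68) → (293/34, 15/68); (69/34, 825/68) → (-69/34, 825/68); (131/34, 159/68) → (-131/34, 159/68); (146/17, -57/17) → (-146/17, -57/17)
T5 rotate counter-clockwise with cos θ = 12/13, sin θ = 5/13: (293/34, 15/68) → (6957/884, 1555/442); (-69/34, 825/68) → (-5781/884, 4605/442); (-131/34, 159/68) → (-303/68, 23/34); (-146/17, -57/17) → (-1467/221, -1414/221)
T6 shear: x ← x − 1·y: (6957/884, 1555/442) → (3847/884, 1555/442); (-5781/884, 4605/442) → (-14991/884, 4605/442); (-303/68, 23/34) → (-349/68, 23/34); (-1467/221, -1414/221) → (-53/221, -1414/221)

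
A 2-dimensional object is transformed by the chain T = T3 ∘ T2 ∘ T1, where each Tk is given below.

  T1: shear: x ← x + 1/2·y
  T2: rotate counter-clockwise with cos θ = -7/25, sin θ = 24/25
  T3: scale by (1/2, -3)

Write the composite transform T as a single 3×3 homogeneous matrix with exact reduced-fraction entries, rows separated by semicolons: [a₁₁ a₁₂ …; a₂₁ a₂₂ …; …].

T1 = [1 1/2 0; 0 1 0; 0 0 1]
T2·T1 = [-7/25 -11/10 0; 24/25 1/5 0; 0 0 1]
T3·…·T1 = [-7/50 -11/20 0; -72/25 -3/5 0; 0 0 1]

T = [-7/50 -11/20 0; -72/25 -3/5 0; 0 0 1]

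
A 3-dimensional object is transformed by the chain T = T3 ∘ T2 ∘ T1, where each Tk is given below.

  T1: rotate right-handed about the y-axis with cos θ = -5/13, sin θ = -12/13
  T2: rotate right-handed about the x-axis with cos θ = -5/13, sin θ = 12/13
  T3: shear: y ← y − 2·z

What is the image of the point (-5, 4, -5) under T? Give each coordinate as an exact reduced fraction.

T(p) = (85/13, -1438/169, 799/169)

T1 rotate right-handed about the y-axis with cos θ = -5/13, sin θ = -12/13: (-5, 4, -5) → (85/13, 4, -35/13)
T2 rotate right-handed about the x-axis with cos θ = -5/13, sin θ = 12/13: (85/13, 4, -35/13) → (85/13, 160/169, 799/169)
T3 shear: y ← y − 2·z: (85/13, 160/169, 799/169) → (85/13, -1438/169, 799/169)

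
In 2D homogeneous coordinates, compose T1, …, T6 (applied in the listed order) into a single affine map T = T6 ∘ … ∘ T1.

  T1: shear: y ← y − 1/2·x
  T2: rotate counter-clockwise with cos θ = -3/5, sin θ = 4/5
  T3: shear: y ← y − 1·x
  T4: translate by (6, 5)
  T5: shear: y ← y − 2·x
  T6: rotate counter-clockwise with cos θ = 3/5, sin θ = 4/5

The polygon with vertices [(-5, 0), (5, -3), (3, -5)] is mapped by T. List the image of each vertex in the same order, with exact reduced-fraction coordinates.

T1 shear: y ← y − 1/2·x: (-5, 0) → (-5, 5/2); (5, -3) → (5, -11/2); (3, -5) → (3, -13/2)
T2 rotate counter-clockwise with cos θ = -3/5, sin θ = 4/5: (-5, 5/2) → (1, -11/2); (5, -11/2) → (7/5, 73/10); (3, -13/2) → (17/5, 63/10)
T3 shear: y ← y − 1·x: (1, -11/2) → (1, -13/2); (7/5, 73/10) → (7/5, 59/10); (17/5, 63/10) → (17/5, 29/10)
T4 translate by (6, 5): (1, -13/2) → (7, -3/2); (7/5, 59/10) → (37/5, 109/10); (17/5, 29/10) → (47/5, 79/10)
T5 shear: y ← y − 2·x: (7, -3/2) → (7, -31/2); (37/5, 109/10) → (37/5, -39/10); (47/5, 79/10) → (47/5, -109/10)
T6 rotate counter-clockwise with cos θ = 3/5, sin θ = 4/5: (7, -31/2) → (83/5, -37/10); (37/5, -39/10) → (189/25, 179/50); (47/5, -109/10) → (359/25, 49/50)

image vertices: (83/5, -37/10), (189/25, 179/50), (359/25, 49/50)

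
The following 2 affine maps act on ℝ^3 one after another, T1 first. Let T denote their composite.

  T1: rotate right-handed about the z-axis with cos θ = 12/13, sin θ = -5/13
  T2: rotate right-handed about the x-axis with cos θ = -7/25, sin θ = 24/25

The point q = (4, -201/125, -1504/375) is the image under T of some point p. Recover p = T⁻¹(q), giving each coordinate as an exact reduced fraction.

T1 = [12/13 5/13 0 0; -5/13 12/13 0 0; 0 0 1 0; 0 0 0 1]
T2·T1 = [12/13 5/13 0 0; 7/65 -84/325 -24/25 0; -24/65 288/325 -7/25 0; 0 0 0 1]
det M = 1; M⁻¹ = [12/13 7/65 -24/65 0; 5/13 -84/325 288/325 0; 0 -24/25 -7/25 0; 0 0 0 1]
M⁻¹ · (4, -201/125, -1504/375)ᵀ = (5, -8/5, 8/3)ᵀ

p = (5, -8/5, 8/3)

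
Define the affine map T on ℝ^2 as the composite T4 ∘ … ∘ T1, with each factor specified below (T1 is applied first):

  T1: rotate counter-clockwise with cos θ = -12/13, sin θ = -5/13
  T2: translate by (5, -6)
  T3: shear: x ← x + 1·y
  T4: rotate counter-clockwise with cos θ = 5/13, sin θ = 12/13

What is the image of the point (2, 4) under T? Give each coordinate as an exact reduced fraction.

T(p) = (1257/169, -1580/169)

T1 rotate counter-clockwise with cos θ = -12/13, sin θ = -5/13: (2, 4) → (-4/13, -58/13)
T2 translate by (5, -6): (-4/13, -58/13) → (61/13, -136/13)
T3 shear: x ← x + 1·y: (61/13, -136/13) → (-75/13, -136/13)
T4 rotate counter-clockwise with cos θ = 5/13, sin θ = 12/13: (-75/13, -136/13) → (1257/169, -1580/169)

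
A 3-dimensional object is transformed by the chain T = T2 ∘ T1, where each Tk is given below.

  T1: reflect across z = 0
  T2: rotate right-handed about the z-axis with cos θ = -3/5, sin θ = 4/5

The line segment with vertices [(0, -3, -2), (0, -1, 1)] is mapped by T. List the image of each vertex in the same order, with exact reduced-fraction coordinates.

T1 reflect across z = 0: (0, -3, -2) → (0, -3, 2); (0, -1, 1) → (0, -1, -1)
T2 rotate right-handed about the z-axis with cos θ = -3/5, sin θ = 4/5: (0, -3, 2) → (12/5, 9/5, 2); (0, -1, -1) → (4/5, 3/5, -1)

image vertices: (12/5, 9/5, 2), (4/5, 3/5, -1)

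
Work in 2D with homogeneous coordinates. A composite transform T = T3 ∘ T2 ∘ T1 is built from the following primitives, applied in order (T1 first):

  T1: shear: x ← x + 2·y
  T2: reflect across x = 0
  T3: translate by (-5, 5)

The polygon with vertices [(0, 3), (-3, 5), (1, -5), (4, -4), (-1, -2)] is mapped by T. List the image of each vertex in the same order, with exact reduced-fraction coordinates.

T1 shear: x ← x + 2·y: (0, 3) → (6, 3); (-3, 5) → (7, 5); (1, -5) → (-9, -5); (4, -4) → (-4, -4); (-1, -2) → (-5, -2)
T2 reflect across x = 0: (6, 3) → (-6, 3); (7, 5) → (-7, 5); (-9, -5) → (9, -5); (-4, -4) → (4, -4); (-5, -2) → (5, -2)
T3 translate by (-5, 5): (-6, 3) → (-11, 8); (-7, 5) → (-12, 10); (9, -5) → (4, 0); (4, -4) → (-1, 1); (5, -2) → (0, 3)

image vertices: (-11, 8), (-12, 10), (4, 0), (-1, 1), (0, 3)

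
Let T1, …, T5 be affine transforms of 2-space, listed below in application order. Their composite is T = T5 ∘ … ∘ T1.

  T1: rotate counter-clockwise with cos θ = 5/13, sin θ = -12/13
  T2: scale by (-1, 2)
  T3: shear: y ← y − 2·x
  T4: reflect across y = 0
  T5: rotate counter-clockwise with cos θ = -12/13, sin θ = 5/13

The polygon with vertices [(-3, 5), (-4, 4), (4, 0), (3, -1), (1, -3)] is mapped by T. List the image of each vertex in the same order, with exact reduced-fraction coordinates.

T1 rotate counter-clockwise with cos θ = 5/13, sin θ = -12/13: (-3, 5) → (45/13, 61/13); (-4, 4) → (28/13, 68/13); (4, 0) → (20/13, -48/13); (3, -1) → (3/13, -41/13); (1, -3) → (-31/13, -27/13)
T2 scale by (-1, 2): (45/13, 61/13) → (-45/13, 122/13); (28/13, 68/13) → (-28/13, 136/13); (20/13, -48/13) → (-20/13, -96/13); (3/13, -41/13) → (-3/13, -82/13); (-31/13, -27/13) → (31/13, -54/13)
T3 shear: y ← y − 2·x: (-45/13, 122/13) → (-45/13, 212/13); (-28/13, 136/13) → (-28/13, 192/13); (-20/13, -96/13) → (-20/13, -56/13); (-3/13, -82/13) → (-3/13, -76/13); (31/13, -54/13) → (31/13, -116/13)
T4 reflect across y = 0: (-45/13, 212/13) → (-45/13, -212/13); (-28/13, 192/13) → (-28/13, -192/13); (-20/13, -56/13) → (-20/13, 56/13); (-3/13, -76/13) → (-3/13, 76/13); (31/13, -116/13) → (31/13, 116/13)
T5 rotate counter-clockwise with cos θ = -12/13, sin θ = 5/13: (-45/13, -212/13) → (1600/169, 2319/169); (-28/13, -192/13) → (1296/169, 2164/169); (-20/13, 56/13) → (-40/169, -772/169); (-3/13, 76/13) → (-344/169, -927/169); (31/13, 116/13) → (-952/169, -1237/169)

image vertices: (1600/169, 2319/169), (1296/169, 2164/169), (-40/169, -772/169), (-344/169, -927/169), (-952/169, -1237/169)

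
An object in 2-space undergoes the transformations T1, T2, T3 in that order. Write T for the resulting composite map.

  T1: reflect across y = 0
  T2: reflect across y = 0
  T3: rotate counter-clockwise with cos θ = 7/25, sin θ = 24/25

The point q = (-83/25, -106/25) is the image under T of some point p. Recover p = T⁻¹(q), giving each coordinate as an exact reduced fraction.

T1 = [1 0 0; 0 -1 0; 0 0 1]
T2·T1 = [1 0 0; 0 1 0; 0 0 1]
T3·…·T1 = [7/25 -24/25 0; 24/25 7/25 0; 0 0 1]
det M = 1; M⁻¹ = [7/25 24/25 0; -24/25 7/25 0; 0 0 1]
M⁻¹ · (-83/25, -106/25)ᵀ = (-5, 2)ᵀ

p = (-5, 2)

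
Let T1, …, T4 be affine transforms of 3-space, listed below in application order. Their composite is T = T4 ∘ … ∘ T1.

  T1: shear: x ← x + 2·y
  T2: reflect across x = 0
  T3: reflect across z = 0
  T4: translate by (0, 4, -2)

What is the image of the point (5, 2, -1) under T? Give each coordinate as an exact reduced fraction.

T1 shear: x ← x + 2·y: (5, 2, -1) → (9, 2, -1)
T2 reflect across x = 0: (9, 2, -1) → (-9, 2, -1)
T3 reflect across z = 0: (-9, 2, -1) → (-9, 2, 1)
T4 translate by (0, 4, -2): (-9, 2, 1) → (-9, 6, -1)

T(p) = (-9, 6, -1)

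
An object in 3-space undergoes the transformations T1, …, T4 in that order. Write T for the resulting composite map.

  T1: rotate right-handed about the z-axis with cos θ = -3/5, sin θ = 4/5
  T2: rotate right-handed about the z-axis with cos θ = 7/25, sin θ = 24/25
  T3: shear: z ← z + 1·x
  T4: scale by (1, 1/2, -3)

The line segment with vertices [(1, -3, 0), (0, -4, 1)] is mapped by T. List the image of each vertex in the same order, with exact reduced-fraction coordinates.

image vertices: (-249/125, 307/250, 747/125), (-176/125, 234/125, 153/125)

T1 rotate right-handed about the z-axis with cos θ = -3/5, sin θ = 4/5: (1, -3, 0) → (9/5, 13/5, 0); (0, -4, 1) → (16/5, 12/5, 1)
T2 rotate right-handed about the z-axis with cos θ = 7/25, sin θ = 24/25: (9/5, 13/5, 0) → (-249/125, 307/125, 0); (16/5, 12/5, 1) → (-176/125, 468/125, 1)
T3 shear: z ← z + 1·x: (-249/125, 307/125, 0) → (-249/125, 307/125, -249/125); (-176/125, 468/125, 1) → (-176/125, 468/125, -51/125)
T4 scale by (1, 1/2, -3): (-249/125, 307/125, -249/125) → (-249/125, 307/250, 747/125); (-176/125, 468/125, -51/125) → (-176/125, 234/125, 153/125)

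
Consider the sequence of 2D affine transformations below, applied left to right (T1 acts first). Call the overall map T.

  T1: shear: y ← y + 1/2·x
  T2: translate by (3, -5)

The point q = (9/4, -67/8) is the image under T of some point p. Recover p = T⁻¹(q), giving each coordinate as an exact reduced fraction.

p = (-3/4, -3)

T1 = [1 0 0; 1/2 1 0; 0 0 1]
T2·T1 = [1 0 3; 1/2 1 -5; 0 0 1]
det M = 1; M⁻¹ = [1 0 -3; -1/2 1 13/2; 0 0 1]
M⁻¹ · (9/4, -67/8)ᵀ = (-3/4, -3)ᵀ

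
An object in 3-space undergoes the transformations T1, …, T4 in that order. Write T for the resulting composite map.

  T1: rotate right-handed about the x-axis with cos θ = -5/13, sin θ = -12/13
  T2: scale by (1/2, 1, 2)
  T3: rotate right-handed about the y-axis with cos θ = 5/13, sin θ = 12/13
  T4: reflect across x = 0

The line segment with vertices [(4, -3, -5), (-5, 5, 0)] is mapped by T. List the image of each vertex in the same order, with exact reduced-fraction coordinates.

T1 rotate right-handed about the x-axis with cos θ = -5/13, sin θ = -12/13: (4, -3, -5) → (4, -45/13, 61/13); (-5, 5, 0) → (-5, -25/13, -60/13)
T2 scale by (1/2, 1, 2): (4, -45/13, 61/13) → (2, -45/13, 122/13); (-5, -25/13, -60/13) → (-5/2, -25/13, -120/13)
T3 rotate right-handed about the y-axis with cos θ = 5/13, sin θ = 12/13: (2, -45/13, 122/13) → (1594/169, -45/13, 298/169); (-5/2, -25/13, -120/13) → (-3205/338, -25/13, -210/169)
T4 reflect across x = 0: (1594/169, -45/13, 298/169) → (-1594/169, -45/13, 298/169); (-3205/338, -25/13, -210/169) → (3205/338, -25/13, -210/169)

image vertices: (-1594/169, -45/13, 298/169), (3205/338, -25/13, -210/169)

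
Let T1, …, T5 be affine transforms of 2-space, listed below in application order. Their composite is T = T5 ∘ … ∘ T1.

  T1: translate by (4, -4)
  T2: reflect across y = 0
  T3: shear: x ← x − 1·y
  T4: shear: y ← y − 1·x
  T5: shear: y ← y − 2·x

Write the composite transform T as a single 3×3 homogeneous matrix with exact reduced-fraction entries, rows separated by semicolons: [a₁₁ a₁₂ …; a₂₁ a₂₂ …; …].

T = [1 1 0; -3 -4 4; 0 0 1]

T1 = [1 0 4; 0 1 -4; 0 0 1]
T2·T1 = [1 0 4; 0 -1 4; 0 0 1]
T3·…·T1 = [1 1 0; 0 -1 4; 0 0 1]
T4·…·T1 = [1 1 0; -1 -2 4; 0 0 1]
T5·…·T1 = [1 1 0; -3 -4 4; 0 0 1]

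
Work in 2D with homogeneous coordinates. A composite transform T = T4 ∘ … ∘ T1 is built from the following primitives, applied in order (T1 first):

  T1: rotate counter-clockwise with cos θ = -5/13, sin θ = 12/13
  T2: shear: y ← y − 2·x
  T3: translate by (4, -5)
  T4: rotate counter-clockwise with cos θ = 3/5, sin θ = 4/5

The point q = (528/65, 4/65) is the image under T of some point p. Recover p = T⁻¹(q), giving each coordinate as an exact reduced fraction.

p = (0, -1)

T1 = [-5/13 -12/13 0; 12/13 -5/13 0; 0 0 1]
T2·T1 = [-5/13 -12/13 0; 22/13 19/13 0; 0 0 1]
T3·…·T1 = [-5/13 -12/13 4; 22/13 19/13 -5; 0 0 1]
T4·…·T1 = [-103/65 -112/65 32/5; 46/65 9/65 1/5; 0 0 1]
det M = 1; M⁻¹ = [9/65 112/65 -16/13; -46/65 -103/65 63/13; 0 0 1]
M⁻¹ · (528/65, 4/65)ᵀ = (0, -1)ᵀ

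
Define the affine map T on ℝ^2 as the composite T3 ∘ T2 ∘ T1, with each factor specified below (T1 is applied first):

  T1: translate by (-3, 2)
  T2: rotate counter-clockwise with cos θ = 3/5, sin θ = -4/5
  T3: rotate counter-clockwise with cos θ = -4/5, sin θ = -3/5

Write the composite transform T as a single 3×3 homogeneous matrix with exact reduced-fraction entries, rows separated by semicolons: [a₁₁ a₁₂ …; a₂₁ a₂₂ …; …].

T = [-24/25 -7/25 58/25; 7/25 -24/25 -69/25; 0 0 1]

T1 = [1 0 -3; 0 1 2; 0 0 1]
T2·T1 = [3/5 4/5 -1/5; -4/5 3/5 18/5; 0 0 1]
T3·…·T1 = [-24/25 -7/25 58/25; 7/25 -24/25 -69/25; 0 0 1]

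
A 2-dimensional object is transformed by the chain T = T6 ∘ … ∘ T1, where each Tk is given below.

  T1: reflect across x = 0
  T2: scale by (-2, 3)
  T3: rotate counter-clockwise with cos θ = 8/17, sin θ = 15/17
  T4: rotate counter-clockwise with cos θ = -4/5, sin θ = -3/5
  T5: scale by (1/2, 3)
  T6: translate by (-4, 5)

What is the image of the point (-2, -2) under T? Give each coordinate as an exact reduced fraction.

T1 reflect across x = 0: (-2, -2) → (2, -2)
T2 scale by (-2, 3): (2, -2) → (-4, -6)
T3 rotate counter-clockwise with cos θ = 8/17, sin θ = 15/17: (-4, -6) → (58/17, -108/17)
T4 rotate counter-clockwise with cos θ = -4/5, sin θ = -3/5: (58/17, -108/17) → (-556/85, 258/85)
T5 scale by (1/2, 3): (-556/85, 258/85) → (-278/85, 774/85)
T6 translate by (-4, 5): (-278/85, 774/85) → (-618/85, 1199/85)

T(p) = (-618/85, 1199/85)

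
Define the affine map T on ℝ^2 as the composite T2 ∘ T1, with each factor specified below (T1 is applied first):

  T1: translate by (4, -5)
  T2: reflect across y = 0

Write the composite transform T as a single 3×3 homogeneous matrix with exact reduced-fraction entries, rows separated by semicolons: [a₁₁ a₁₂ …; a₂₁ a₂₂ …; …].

T1 = [1 0 4; 0 1 -5; 0 0 1]
T2·T1 = [1 0 4; 0 -1 5; 0 0 1]

T = [1 0 4; 0 -1 5; 0 0 1]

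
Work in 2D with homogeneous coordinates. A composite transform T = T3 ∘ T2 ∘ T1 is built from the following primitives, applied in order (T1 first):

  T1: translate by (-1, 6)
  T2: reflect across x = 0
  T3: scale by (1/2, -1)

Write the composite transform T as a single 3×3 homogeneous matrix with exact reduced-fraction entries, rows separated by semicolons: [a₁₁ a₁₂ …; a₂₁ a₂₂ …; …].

T1 = [1 0 -1; 0 1 6; 0 0 1]
T2·T1 = [-1 0 1; 0 1 6; 0 0 1]
T3·…·T1 = [-1/2 0 1/2; 0 -1 -6; 0 0 1]

T = [-1/2 0 1/2; 0 -1 -6; 0 0 1]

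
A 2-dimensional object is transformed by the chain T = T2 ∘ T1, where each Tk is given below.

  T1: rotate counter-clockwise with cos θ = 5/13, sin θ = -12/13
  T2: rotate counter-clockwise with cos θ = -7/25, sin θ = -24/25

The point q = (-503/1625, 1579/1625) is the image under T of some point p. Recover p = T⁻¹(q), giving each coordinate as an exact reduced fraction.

p = (1/5, -1)

T1 = [5/13 12/13 0; -12/13 5/13 0; 0 0 1]
T2·T1 = [-323/325 36/325 0; -36/325 -323/325 0; 0 0 1]
det M = 1; M⁻¹ = [-323/325 -36/325 0; 36/325 -323/325 0; 0 0 1]
M⁻¹ · (-503/1625, 1579/1625)ᵀ = (1/5, -1)ᵀ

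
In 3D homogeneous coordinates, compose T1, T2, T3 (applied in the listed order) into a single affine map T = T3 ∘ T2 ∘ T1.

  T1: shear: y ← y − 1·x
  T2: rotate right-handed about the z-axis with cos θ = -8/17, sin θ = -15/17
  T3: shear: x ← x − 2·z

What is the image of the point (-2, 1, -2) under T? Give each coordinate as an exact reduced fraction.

T1 shear: y ← y − 1·x: (-2, 1, -2) → (-2, 3, -2)
T2 rotate right-handed about the z-axis with cos θ = -8/17, sin θ = -15/17: (-2, 3, -2) → (61/17, 6/17, -2)
T3 shear: x ← x − 2·z: (61/17, 6/17, -2) → (129/17, 6/17, -2)

T(p) = (129/17, 6/17, -2)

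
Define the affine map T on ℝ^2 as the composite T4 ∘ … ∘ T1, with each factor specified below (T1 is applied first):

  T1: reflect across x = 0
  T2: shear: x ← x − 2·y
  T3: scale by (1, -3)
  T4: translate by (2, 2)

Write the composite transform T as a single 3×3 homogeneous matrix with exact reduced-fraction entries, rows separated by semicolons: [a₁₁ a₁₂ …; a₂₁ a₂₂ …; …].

T = [-1 -2 2; 0 -3 2; 0 0 1]

T1 = [-1 0 0; 0 1 0; 0 0 1]
T2·T1 = [-1 -2 0; 0 1 0; 0 0 1]
T3·…·T1 = [-1 -2 0; 0 -3 0; 0 0 1]
T4·…·T1 = [-1 -2 2; 0 -3 2; 0 0 1]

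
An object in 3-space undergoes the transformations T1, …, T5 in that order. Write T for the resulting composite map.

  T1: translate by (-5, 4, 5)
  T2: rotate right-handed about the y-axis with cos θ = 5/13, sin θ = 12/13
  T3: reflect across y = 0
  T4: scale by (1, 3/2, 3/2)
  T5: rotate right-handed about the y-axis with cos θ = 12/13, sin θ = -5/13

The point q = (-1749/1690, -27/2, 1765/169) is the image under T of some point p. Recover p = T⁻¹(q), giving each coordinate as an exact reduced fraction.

T1 = [1 0 0 -5; 0 1 0 4; 0 0 1 5; 0 0 0 1]
T2·T1 = [5/13 0 12/13 35/13; 0 1 0 4; -12/13 0 5/13 85/13; 0 0 0 1]
T3·…·T1 = [5/13 0 12/13 35/13; 0 -1 0 -4; -12/13 0 5/13 85/13; 0 0 0 1]
T4·…·T1 = [5/13 0 12/13 35/13; 0 -3/2 0 -6; -18/13 0 15/26 255/26; 0 0 0 1]
T5·…·T1 = [150/169 0 213/338 -435/338; 0 -3/2 0 -6; -191/169 0 150/169 1705/169; 0 0 0 1]
det M = -9/4; M⁻¹ = [100/169 0 -71/169 5; 0 -2/3 0 -4; 382/507 0 100/169 -5; 0 0 0 1]
M⁻¹ · (-1749/1690, -27/2, 1765/169)ᵀ = (0, 5, 2/5)ᵀ

p = (0, 5, 2/5)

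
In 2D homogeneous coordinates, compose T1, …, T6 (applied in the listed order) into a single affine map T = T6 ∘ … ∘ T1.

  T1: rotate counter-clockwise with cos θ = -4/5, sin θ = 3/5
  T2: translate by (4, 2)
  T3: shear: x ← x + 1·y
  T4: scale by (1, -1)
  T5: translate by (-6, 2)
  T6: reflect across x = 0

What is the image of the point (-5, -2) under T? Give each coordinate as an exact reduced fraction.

T(p) = (-19/5, 7/5)

T1 rotate counter-clockwise with cos θ = -4/5, sin θ = 3/5: (-5, -2) → (26/5, -7/5)
T2 translate by (4, 2): (26/5, -7/5) → (46/5, 3/5)
T3 shear: x ← x + 1·y: (46/5, 3/5) → (49/5, 3/5)
T4 scale by (1, -1): (49/5, 3/5) → (49/5, -3/5)
T5 translate by (-6, 2): (49/5, -3/5) → (19/5, 7/5)
T6 reflect across x = 0: (19/5, 7/5) → (-19/5, 7/5)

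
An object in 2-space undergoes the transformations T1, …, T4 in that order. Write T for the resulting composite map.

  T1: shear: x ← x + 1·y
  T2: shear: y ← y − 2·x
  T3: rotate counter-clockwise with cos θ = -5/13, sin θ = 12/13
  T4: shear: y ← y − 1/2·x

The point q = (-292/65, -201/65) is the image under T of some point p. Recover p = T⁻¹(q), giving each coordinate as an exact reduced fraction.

p = (-3, -1/5)

T1 = [1 1 0; 0 1 0; 0 0 1]
T2·T1 = [1 1 0; -2 -1 0; 0 0 1]
T3·…·T1 = [19/13 7/13 0; 22/13 17/13 0; 0 0 1]
T4·…·T1 = [19/13 7/13 0; 25/26 27/26 0; 0 0 1]
det M = 1; M⁻¹ = [27/26 -7/13 0; -25/26 19/13 0; 0 0 1]
M⁻¹ · (-292/65, -201/65)ᵀ = (-3, -1/5)ᵀ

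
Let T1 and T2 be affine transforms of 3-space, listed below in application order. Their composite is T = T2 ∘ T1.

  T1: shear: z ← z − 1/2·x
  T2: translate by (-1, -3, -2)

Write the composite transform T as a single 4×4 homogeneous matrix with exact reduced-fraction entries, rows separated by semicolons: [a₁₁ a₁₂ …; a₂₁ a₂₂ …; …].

T1 = [1 0 0 0; 0 1 0 0; -1/2 0 1 0; 0 0 0 1]
T2·T1 = [1 0 0 -1; 0 1 0 -3; -1/2 0 1 -2; 0 0 0 1]

T = [1 0 0 -1; 0 1 0 -3; -1/2 0 1 -2; 0 0 0 1]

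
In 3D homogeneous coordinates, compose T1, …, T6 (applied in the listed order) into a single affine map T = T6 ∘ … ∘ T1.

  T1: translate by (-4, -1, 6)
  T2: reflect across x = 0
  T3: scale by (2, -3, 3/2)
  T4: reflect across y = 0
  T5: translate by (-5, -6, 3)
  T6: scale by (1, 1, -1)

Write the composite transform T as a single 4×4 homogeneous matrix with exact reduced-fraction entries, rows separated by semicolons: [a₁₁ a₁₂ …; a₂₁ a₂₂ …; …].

T = [-2 0 0 3; 0 3 0 -9; 0 0 -3/2 -12; 0 0 0 1]

T1 = [1 0 0 -4; 0 1 0 -1; 0 0 1 6; 0 0 0 1]
T2·T1 = [-1 0 0 4; 0 1 0 -1; 0 0 1 6; 0 0 0 1]
T3·…·T1 = [-2 0 0 8; 0 -3 0 3; 0 0 3/2 9; 0 0 0 1]
T4·…·T1 = [-2 0 0 8; 0 3 0 -3; 0 0 3/2 9; 0 0 0 1]
T5·…·T1 = [-2 0 0 3; 0 3 0 -9; 0 0 3/2 12; 0 0 0 1]
T6·…·T1 = [-2 0 0 3; 0 3 0 -9; 0 0 -3/2 -12; 0 0 0 1]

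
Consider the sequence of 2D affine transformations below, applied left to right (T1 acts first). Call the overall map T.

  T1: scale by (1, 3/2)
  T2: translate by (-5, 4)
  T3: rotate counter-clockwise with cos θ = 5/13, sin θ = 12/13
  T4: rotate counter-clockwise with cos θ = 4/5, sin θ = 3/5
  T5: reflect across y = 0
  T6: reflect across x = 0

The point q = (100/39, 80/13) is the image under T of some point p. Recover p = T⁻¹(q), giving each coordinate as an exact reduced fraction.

p = (-1/3, 0)

T1 = [1 0 0; 0 3/2 0; 0 0 1]
T2·T1 = [1 0 -5; 0 3/2 4; 0 0 1]
T3·…·T1 = [5/13 -18/13 -73/13; 12/13 15/26 -40/13; 0 0 1]
T4·…·T1 = [-16/65 -189/130 -172/65; 63/65 -24/65 -379/65; 0 0 1]
T5·…·T1 = [-16/65 -189/130 -172/65; -63/65 24/65 379/65; 0 0 1]
T6·…·T1 = [16/65 189/130 172/65; -63/65 24/65 379/65; 0 0 1]
det M = 3/2; M⁻¹ = [16/65 -63/65 5; 42/65 32/195 -8/3; 0 0 1]
M⁻¹ · (100/39, 80/13)ᵀ = (-1/3, 0)ᵀ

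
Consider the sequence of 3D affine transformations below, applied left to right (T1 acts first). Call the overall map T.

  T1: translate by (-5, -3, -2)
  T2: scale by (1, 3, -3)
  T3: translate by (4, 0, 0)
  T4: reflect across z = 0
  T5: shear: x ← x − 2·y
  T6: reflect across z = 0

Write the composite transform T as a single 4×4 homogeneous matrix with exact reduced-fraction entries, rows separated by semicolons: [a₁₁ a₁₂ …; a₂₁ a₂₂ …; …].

T1 = [1 0 0 -5; 0 1 0 -3; 0 0 1 -2; 0 0 0 1]
T2·T1 = [1 0 0 -5; 0 3 0 -9; 0 0 -3 6; 0 0 0 1]
T3·…·T1 = [1 0 0 -1; 0 3 0 -9; 0 0 -3 6; 0 0 0 1]
T4·…·T1 = [1 0 0 -1; 0 3 0 -9; 0 0 3 -6; 0 0 0 1]
T5·…·T1 = [1 -6 0 17; 0 3 0 -9; 0 0 3 -6; 0 0 0 1]
T6·…·T1 = [1 -6 0 17; 0 3 0 -9; 0 0 -3 6; 0 0 0 1]

T = [1 -6 0 17; 0 3 0 -9; 0 0 -3 6; 0 0 0 1]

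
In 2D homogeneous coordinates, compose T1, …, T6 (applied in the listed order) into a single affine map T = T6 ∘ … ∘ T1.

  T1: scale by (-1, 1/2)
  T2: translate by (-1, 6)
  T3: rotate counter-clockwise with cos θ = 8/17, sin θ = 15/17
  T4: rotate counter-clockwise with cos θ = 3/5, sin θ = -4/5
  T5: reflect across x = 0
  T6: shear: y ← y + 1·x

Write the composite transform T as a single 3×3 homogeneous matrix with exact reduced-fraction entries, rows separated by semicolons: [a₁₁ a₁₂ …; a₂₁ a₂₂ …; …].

T1 = [-1 0 0; 0 1/2 0; 0 0 1]
T2·T1 = [-1 0 -1; 0 1/2 6; 0 0 1]
T3·…·T1 = [-8/17 -15/34 -98/17; -15/17 4/17 33/17; 0 0 1]
T4·…·T1 = [-84/85 -13/170 -162/85; -13/85 42/85 491/85; 0 0 1]
T5·…·T1 = [84/85 13/170 162/85; -13/85 42/85 491/85; 0 0 1]
T6·…·T1 = [84/85 13/170 162/85; 71/85 97/170 653/85; 0 0 1]

T = [84/85 13/170 162/85; 71/85 97/170 653/85; 0 0 1]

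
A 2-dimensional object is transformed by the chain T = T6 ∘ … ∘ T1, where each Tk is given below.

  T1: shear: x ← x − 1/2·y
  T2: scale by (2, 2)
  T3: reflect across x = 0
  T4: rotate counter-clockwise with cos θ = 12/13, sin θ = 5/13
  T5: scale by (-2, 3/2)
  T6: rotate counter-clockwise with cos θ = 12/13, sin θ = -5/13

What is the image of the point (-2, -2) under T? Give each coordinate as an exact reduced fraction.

T(p) = (-1341/169, -244/169)

T1 shear: x ← x − 1/2·y: (-2, -2) → (-1, -2)
T2 scale by (2, 2): (-1, -2) → (-2, -4)
T3 reflect across x = 0: (-2, -4) → (2, -4)
T4 rotate counter-clockwise with cos θ = 12/13, sin θ = 5/13: (2, -4) → (44/13, -38/13)
T5 scale by (-2, 3/2): (44/13, -38/13) → (-88/13, -57/13)
T6 rotate counter-clockwise with cos θ = 12/13, sin θ = -5/13: (-88/13, -57/13) → (-1341/169, -244/169)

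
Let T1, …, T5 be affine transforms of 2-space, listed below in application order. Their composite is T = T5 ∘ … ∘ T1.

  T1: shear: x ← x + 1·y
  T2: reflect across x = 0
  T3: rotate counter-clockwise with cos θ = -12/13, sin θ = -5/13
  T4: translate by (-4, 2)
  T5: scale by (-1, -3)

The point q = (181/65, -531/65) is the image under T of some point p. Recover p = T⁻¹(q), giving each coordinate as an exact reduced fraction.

p = (8/5, -1/5)

T1 = [1 1 0; 0 1 0; 0 0 1]
T2·T1 = [-1 -1 0; 0 1 0; 0 0 1]
T3·…·T1 = [12/13 17/13 0; 5/13 -7/13 0; 0 0 1]
T4·…·T1 = [12/13 17/13 -4; 5/13 -7/13 2; 0 0 1]
T5·…·T1 = [-12/13 -17/13 4; -15/13 21/13 -6; 0 0 1]
det M = -3; M⁻¹ = [-7/13 -17/39 -6/13; -5/13 4/13 44/13; 0 0 1]
M⁻¹ · (181/65, -531/65)ᵀ = (8/5, -1/5)ᵀ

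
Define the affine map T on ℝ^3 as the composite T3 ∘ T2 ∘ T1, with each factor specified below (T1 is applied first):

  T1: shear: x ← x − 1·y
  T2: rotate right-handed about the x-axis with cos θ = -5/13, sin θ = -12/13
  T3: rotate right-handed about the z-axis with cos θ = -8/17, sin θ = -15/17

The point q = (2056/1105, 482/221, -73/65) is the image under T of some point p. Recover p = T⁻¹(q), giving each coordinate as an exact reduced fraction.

p = (-2, 4/5, 1)

T1 = [1 -1 0 0; 0 1 0 0; 0 0 1 0; 0 0 0 1]
T2·T1 = [1 -1 0 0; 0 -5/13 12/13 0; 0 -12/13 -5/13 0; 0 0 0 1]
T3·…·T1 = [-8/17 29/221 180/221 0; -15/17 235/221 -96/221 0; 0 -12/13 -5/13 0; 0 0 0 1]
det M = 1; M⁻¹ = [-179/221 -155/221 -12/13 0; -75/221 40/221 -12/13 0; 180/221 -96/221 -5/13 0; 0 0 0 1]
M⁻¹ · (2056/1105, 482/221, -73/65)ᵀ = (-2, 4/5, 1)ᵀ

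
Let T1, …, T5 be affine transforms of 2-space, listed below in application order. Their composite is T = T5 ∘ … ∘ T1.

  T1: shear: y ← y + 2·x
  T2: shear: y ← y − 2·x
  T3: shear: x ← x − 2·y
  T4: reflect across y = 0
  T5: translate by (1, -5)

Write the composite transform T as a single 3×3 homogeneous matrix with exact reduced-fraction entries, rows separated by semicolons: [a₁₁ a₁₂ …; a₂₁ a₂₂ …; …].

T = [1 -2 1; 0 -1 -5; 0 0 1]

T1 = [1 0 0; 2 1 0; 0 0 1]
T2·T1 = [1 0 0; 0 1 0; 0 0 1]
T3·…·T1 = [1 -2 0; 0 1 0; 0 0 1]
T4·…·T1 = [1 -2 0; 0 -1 0; 0 0 1]
T5·…·T1 = [1 -2 1; 0 -1 -5; 0 0 1]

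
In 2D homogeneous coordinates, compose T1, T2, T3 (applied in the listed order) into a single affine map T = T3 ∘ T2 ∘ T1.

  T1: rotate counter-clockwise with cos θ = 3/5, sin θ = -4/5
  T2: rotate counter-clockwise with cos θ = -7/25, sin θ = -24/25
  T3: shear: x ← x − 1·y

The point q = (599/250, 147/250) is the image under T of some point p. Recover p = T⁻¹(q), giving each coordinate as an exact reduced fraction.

p = (-3, 1/2)

T1 = [3/5 4/5 0; -4/5 3/5 0; 0 0 1]
T2·T1 = [-117/125 44/125 0; -44/125 -117/125 0; 0 0 1]
T3·…·T1 = [-73/125 161/125 0; -44/125 -117/125 0; 0 0 1]
det M = 1; M⁻¹ = [-117/125 -161/125 0; 44/125 -73/125 0; 0 0 1]
M⁻¹ · (599/250, 147/250)ᵀ = (-3, 1/2)ᵀ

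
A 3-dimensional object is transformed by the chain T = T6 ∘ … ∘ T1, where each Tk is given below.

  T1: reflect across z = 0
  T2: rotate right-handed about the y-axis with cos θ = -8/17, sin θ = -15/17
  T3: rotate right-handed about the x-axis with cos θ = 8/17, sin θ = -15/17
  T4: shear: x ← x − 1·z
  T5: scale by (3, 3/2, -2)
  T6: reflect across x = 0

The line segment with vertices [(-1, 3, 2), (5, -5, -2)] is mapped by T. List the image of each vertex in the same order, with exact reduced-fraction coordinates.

image vertices: (-4209/289, 1269/578, 1514/289), (8811/289, 615/578, -3494/289)

T1 reflect across z = 0: (-1, 3, 2) → (-1, 3, -2); (5, -5, -2) → (5, -5, 2)
T2 rotate right-handed about the y-axis with cos θ = -8/17, sin θ = -15/17: (-1, 3, -2) → (38/17, 3, 1/17); (5, -5, 2) → (-70/17, -5, 59/17)
T3 rotate right-handed about the x-axis with cos θ = 8/17, sin θ = -15/17: (38/17, 3, 1/17) → (38/17, 423/289, -757/289); (-70/17, -5, 59/17) → (-70/17, 205/289, 1747/289)
T4 shear: x ← x − 1·z: (38/17, 423/289, -757/289) → (1403/289, 423/289, -757/289); (-70/17, 205/289, 1747/289) → (-2937/289, 205/289, 1747/289)
T5 scale by (3, 3/2, -2): (1403/289, 423/289, -757/289) → (4209/289, 1269/578, 1514/289); (-2937/289, 205/289, 1747/289) → (-8811/289, 615/578, -3494/289)
T6 reflect across x = 0: (4209/289, 1269/578, 1514/289) → (-4209/289, 1269/578, 1514/289); (-8811/289, 615/578, -3494/289) → (8811/289, 615/578, -3494/289)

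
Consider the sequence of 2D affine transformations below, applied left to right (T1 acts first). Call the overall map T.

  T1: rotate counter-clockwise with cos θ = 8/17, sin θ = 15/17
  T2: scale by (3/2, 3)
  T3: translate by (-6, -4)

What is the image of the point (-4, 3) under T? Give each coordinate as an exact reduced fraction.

T(p) = (-435/34, -176/17)

T1 rotate counter-clockwise with cos θ = 8/17, sin θ = 15/17: (-4, 3) → (-77/17, -36/17)
T2 scale by (3/2, 3): (-77/17, -36/17) → (-231/34, -108/17)
T3 translate by (-6, -4): (-231/34, -108/17) → (-435/34, -176/17)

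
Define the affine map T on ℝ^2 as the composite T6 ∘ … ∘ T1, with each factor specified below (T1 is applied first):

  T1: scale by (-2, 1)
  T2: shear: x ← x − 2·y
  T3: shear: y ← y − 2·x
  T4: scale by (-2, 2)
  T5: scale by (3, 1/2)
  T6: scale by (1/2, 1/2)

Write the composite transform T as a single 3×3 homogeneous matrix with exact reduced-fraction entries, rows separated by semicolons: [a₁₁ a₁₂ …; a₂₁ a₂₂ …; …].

T = [6 6 0; 2 5/2 0; 0 0 1]

T1 = [-2 0 0; 0 1 0; 0 0 1]
T2·T1 = [-2 -2 0; 0 1 0; 0 0 1]
T3·…·T1 = [-2 -2 0; 4 5 0; 0 0 1]
T4·…·T1 = [4 4 0; 8 10 0; 0 0 1]
T5·…·T1 = [12 12 0; 4 5 0; 0 0 1]
T6·…·T1 = [6 6 0; 2 5/2 0; 0 0 1]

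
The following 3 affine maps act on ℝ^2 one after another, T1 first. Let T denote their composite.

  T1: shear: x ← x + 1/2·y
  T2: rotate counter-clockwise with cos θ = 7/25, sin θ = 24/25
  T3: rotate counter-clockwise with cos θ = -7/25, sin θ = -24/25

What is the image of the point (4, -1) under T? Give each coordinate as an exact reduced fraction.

T1 shear: x ← x + 1/2·y: (4, -1) → (7/2, -1)
T2 rotate counter-clockwise with cos θ = 7/25, sin θ = 24/25: (7/2, -1) → (97/50, 77/25)
T3 rotate counter-clockwise with cos θ = -7/25, sin θ = -24/25: (97/50, 77/25) → (3017/1250, -1703/625)

T(p) = (3017/1250, -1703/625)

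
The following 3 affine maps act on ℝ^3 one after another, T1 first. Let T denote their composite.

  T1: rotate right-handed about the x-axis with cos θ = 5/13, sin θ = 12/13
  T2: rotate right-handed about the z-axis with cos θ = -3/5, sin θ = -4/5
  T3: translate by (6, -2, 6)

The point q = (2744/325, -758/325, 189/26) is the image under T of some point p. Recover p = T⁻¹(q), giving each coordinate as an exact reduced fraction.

T1 = [1 0 0 0; 0 5/13 -12/13 0; 0 12/13 5/13 0; 0 0 0 1]
T2·T1 = [-3/5 4/13 -48/65 0; -4/5 -3/13 36/65 0; 0 12/13 5/13 0; 0 0 0 1]
T3·…·T1 = [-3/5 4/13 -48/65 6; -4/5 -3/13 36/65 -2; 0 12/13 5/13 6; 0 0 0 1]
det M = 1; M⁻¹ = [-3/5 -4/5 0 2; 4/13 -3/13 12/13 -102/13; -48/65 36/65 5/13 42/13; 0 0 0 1]
M⁻¹ · (2744/325, -758/325, 189/26)ᵀ = (-6/5, 2, -3/2)ᵀ

p = (-6/5, 2, -3/2)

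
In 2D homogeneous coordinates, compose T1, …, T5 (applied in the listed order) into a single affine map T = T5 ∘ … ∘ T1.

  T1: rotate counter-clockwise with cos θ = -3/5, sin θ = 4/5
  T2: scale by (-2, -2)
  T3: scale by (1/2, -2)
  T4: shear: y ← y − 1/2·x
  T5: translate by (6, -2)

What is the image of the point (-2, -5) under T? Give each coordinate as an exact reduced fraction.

T1 rotate counter-clockwise with cos θ = -3/5, sin θ = 4/5: (-2, -5) → (26/5, 7/5)
T2 scale by (-2, -2): (26/5, 7/5) → (-52/5, -14/5)
T3 scale by (1/2, -2): (-52/5, -14/5) → (-26/5, 28/5)
T4 shear: y ← y − 1/2·x: (-26/5, 28/5) → (-26/5, 41/5)
T5 translate by (6, -2): (-26/5, 41/5) → (4/5, 31/5)

T(p) = (4/5, 31/5)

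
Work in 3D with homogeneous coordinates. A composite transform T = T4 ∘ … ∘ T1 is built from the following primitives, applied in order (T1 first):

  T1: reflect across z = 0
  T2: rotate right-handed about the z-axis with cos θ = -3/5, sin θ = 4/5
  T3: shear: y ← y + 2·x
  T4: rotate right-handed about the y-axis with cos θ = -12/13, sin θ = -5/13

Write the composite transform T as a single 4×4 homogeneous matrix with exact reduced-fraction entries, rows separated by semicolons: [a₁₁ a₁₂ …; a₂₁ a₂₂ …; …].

T1 = [1 0 0 0; 0 1 0 0; 0 0 -1 0; 0 0 0 1]
T2·T1 = [-3/5 -4/5 0 0; 4/5 -3/5 0 0; 0 0 -1 0; 0 0 0 1]
T3·…·T1 = [-3/5 -4/5 0 0; -2/5 -11/5 0 0; 0 0 -1 0; 0 0 0 1]
T4·…·T1 = [36/65 48/65 5/13 0; -2/5 -11/5 0 0; -3/13 -4/13 12/13 0; 0 0 0 1]

T = [36/65 48/65 5/13 0; -2/5 -11/5 0 0; -3/13 -4/13 12/13 0; 0 0 0 1]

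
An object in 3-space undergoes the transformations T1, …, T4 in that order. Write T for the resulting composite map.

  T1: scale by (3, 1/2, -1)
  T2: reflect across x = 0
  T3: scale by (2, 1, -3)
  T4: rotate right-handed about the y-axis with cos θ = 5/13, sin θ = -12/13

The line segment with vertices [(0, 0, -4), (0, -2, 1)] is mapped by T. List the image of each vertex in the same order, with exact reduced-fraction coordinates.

image vertices: (144/13, 0, -60/13), (-36/13, -1, 15/13)

T1 scale by (3, 1/2, -1): (0, 0, -4) → (0, 0, 4); (0, -2, 1) → (0, -1, -1)
T2 reflect across x = 0: (0, 0, 4) → (0, 0, 4); (0, -1, -1) → (0, -1, -1)
T3 scale by (2, 1, -3): (0, 0, 4) → (0, 0, -12); (0, -1, -1) → (0, -1, 3)
T4 rotate right-handed about the y-axis with cos θ = 5/13, sin θ = -12/13: (0, 0, -12) → (144/13, 0, -60/13); (0, -1, 3) → (-36/13, -1, 15/13)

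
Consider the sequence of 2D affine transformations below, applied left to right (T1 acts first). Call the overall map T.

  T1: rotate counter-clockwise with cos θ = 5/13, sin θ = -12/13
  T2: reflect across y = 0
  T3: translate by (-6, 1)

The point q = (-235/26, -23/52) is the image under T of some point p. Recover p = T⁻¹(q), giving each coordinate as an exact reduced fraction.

T1 = [5/13 12/13 0; -12/13 5/13 0; 0 0 1]
T2·T1 = [5/13 12/13 0; 12/13 -5/13 0; 0 0 1]
T3·…·T1 = [5/13 12/13 -6; 12/13 -5/13 1; 0 0 1]
det M = -1; M⁻¹ = [5/13 12/13 18/13; 12/13 -5/13 77/13; 0 0 1]
M⁻¹ · (-235/26, -23/52)ᵀ = (-5/2, -9/4)ᵀ

p = (-5/2, -9/4)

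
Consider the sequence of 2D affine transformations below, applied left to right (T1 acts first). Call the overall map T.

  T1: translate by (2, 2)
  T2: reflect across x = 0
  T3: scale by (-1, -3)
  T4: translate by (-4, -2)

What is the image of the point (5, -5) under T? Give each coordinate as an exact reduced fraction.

T(p) = (3, 7)

T1 translate by (2, 2): (5, -5) → (7, -3)
T2 reflect across x = 0: (7, -3) → (-7, -3)
T3 scale by (-1, -3): (-7, -3) → (7, 9)
T4 translate by (-4, -2): (7, 9) → (3, 7)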